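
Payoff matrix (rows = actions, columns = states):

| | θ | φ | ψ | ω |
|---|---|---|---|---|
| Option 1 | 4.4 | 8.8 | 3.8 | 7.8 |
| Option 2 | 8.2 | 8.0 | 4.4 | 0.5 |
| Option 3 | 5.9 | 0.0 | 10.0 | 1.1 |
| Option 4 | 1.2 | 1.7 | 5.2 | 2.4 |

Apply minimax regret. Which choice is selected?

Column bests: θ=8.2, φ=8.8, ψ=10.0, ω=7.8.
Option 1 regrets: 3.8, 0.0, 6.2, 0.0 → max 6.2
Option 2 regrets: 0.0, 0.8, 5.6, 7.3 → max 7.3
Option 3 regrets: 2.3, 8.8, 0.0, 6.7 → max 8.8
Option 4 regrets: 7.0, 7.1, 4.8, 5.4 → max 7.1
Smallest max regret = 6.2 → Option 1.

Option 1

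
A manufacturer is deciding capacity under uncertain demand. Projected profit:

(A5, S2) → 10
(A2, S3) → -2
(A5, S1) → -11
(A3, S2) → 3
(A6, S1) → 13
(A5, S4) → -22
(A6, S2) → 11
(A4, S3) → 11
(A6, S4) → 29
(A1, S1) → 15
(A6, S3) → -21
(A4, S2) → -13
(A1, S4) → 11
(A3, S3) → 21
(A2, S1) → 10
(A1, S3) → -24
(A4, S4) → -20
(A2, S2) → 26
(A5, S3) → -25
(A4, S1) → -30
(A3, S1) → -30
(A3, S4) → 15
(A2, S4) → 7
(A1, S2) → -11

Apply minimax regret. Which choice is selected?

Column bests: S1=15, S2=26, S3=21, S4=29.
A1 regrets: 0, 37, 45, 18 → max 45
A2 regrets: 5, 0, 23, 22 → max 23
A3 regrets: 45, 23, 0, 14 → max 45
A4 regrets: 45, 39, 10, 49 → max 49
A5 regrets: 26, 16, 46, 51 → max 51
A6 regrets: 2, 15, 42, 0 → max 42
Smallest max regret = 23 → A2.

A2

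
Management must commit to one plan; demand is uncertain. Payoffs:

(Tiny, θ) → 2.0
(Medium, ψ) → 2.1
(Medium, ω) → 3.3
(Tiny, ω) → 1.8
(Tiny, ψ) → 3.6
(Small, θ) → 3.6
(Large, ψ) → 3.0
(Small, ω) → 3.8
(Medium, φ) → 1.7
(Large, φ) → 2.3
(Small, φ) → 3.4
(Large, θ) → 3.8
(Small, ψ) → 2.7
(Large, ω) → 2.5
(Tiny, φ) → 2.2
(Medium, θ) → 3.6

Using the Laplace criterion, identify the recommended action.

Small

Row averages: Tiny=2.4, Small=3.375, Medium=2.675, Large=2.9
Highest average = 3.375 → Small.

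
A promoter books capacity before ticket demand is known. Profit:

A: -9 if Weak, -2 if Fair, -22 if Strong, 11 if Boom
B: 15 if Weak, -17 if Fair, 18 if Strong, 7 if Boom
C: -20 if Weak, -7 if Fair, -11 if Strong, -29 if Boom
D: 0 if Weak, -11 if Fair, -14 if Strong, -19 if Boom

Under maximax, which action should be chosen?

B

Row maxima: A=11, B=18, C=-7, D=0
Best best-case = 18 → B.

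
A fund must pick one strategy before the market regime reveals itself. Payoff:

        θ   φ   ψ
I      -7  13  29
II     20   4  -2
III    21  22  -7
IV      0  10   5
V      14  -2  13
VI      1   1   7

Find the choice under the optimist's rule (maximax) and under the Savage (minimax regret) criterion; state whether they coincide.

Row maxima: I=29, II=20, III=22, IV=10, V=14, VI=7
Best best-case = 29 → I.
Column bests: θ=21, φ=22, ψ=29.
I regrets: 28, 9, 0 → max 28
II regrets: 1, 18, 31 → max 31
III regrets: 0, 0, 36 → max 36
IV regrets: 21, 12, 24 → max 24
V regrets: 7, 24, 16 → max 24
VI regrets: 20, 21, 22 → max 22
Smallest max regret = 22 → VI.

maximax → I; minimax regret → VI (disagree)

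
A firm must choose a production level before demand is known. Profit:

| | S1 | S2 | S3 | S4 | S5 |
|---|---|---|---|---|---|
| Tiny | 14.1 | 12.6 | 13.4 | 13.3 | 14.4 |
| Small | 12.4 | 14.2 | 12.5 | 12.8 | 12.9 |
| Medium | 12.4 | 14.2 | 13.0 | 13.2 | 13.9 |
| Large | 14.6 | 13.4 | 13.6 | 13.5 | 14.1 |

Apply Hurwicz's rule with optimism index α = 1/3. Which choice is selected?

Large

Tiny: 1/3·14.4 + 2/3·12.6 = 13.2
Small: 1/3·14.2 + 2/3·12.4 = 13
Medium: 1/3·14.2 + 2/3·12.4 = 13
Large: 1/3·14.6 + 2/3·13.4 = 13.8
Highest Hurwicz score = 13.8 → Large.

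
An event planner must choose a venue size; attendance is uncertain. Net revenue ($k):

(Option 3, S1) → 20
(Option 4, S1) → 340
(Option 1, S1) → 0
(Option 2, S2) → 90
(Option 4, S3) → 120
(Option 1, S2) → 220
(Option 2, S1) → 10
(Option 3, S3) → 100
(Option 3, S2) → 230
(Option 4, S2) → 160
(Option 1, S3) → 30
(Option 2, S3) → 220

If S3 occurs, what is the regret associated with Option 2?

0

Best payoff under S3 is 220.
Regret = 220 − 220 = 0.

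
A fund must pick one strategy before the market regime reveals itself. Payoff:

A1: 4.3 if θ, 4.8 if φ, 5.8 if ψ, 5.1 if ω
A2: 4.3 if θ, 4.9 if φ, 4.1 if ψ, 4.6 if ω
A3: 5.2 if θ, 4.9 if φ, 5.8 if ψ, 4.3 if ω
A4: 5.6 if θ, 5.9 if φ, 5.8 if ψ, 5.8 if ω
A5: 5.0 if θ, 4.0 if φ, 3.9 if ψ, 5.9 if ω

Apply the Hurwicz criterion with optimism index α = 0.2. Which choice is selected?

A1: 0.2·5.8 + 0.8·4.3 = 4.6
A2: 0.2·4.9 + 0.8·4.1 = 4.26
A3: 0.2·5.8 + 0.8·4.3 = 4.6
A4: 0.2·5.9 + 0.8·5.6 = 5.66
A5: 0.2·5.9 + 0.8·3.9 = 4.3
Highest Hurwicz score = 5.66 → A4.

A4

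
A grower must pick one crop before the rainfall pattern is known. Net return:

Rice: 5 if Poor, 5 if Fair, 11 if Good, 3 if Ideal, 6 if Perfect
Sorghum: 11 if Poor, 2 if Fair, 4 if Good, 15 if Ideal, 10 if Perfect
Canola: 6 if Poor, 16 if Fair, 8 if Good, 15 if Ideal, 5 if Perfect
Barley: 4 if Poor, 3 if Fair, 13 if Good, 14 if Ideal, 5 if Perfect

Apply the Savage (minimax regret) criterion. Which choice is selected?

Canola

Column bests: Poor=11, Fair=16, Good=13, Ideal=15, Perfect=10.
Rice regrets: 6, 11, 2, 12, 4 → max 12
Sorghum regrets: 0, 14, 9, 0, 0 → max 14
Canola regrets: 5, 0, 5, 0, 5 → max 5
Barley regrets: 7, 13, 0, 1, 5 → max 13
Smallest max regret = 5 → Canola.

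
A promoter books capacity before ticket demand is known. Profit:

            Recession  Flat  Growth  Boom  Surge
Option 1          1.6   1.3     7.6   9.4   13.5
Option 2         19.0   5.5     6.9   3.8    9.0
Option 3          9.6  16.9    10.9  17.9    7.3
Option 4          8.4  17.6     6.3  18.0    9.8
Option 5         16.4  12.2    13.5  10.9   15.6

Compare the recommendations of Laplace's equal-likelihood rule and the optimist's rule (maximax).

laplace → Option 5; maximax → Option 2 (disagree)

Row averages: Option 1=6.68, Option 2=8.84, Option 3=12.52, Option 4=12.02, Option 5=13.72
Highest average = 13.72 → Option 5.
Row maxima: Option 1=13.5, Option 2=19.0, Option 3=17.9, Option 4=18.0, Option 5=16.4
Best best-case = 19.0 → Option 2.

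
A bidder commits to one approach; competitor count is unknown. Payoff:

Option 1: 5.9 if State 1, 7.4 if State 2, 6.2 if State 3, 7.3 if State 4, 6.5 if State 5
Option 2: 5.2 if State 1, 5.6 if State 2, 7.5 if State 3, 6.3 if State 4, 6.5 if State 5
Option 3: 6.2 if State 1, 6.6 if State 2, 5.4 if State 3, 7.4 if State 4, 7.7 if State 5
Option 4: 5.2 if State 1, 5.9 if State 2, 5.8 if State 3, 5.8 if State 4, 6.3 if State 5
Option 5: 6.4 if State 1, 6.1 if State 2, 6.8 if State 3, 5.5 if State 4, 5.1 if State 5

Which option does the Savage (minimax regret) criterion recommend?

Option 1

Column bests: State 1=6.4, State 2=7.4, State 3=7.5, State 4=7.4, State 5=7.7.
Option 1 regrets: 0.5, 0.0, 1.3, 0.1, 1.2 → max 1.3
Option 2 regrets: 1.2, 1.8, 0.0, 1.1, 1.2 → max 1.8
Option 3 regrets: 0.2, 0.8, 2.1, 0.0, 0.0 → max 2.1
Option 4 regrets: 1.2, 1.5, 1.7, 1.6, 1.4 → max 1.7
Option 5 regrets: 0.0, 1.3, 0.7, 1.9, 2.6 → max 2.6
Smallest max regret = 1.3 → Option 1.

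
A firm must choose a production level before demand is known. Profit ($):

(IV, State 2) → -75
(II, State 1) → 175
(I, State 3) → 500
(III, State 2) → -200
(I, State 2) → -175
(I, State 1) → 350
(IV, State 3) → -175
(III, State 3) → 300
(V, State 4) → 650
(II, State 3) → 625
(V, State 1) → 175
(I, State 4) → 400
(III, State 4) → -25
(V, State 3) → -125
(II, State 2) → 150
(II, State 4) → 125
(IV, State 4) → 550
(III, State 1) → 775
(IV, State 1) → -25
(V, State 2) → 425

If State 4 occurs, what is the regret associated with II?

Best payoff under State 4 is 650.
Regret = 650 − 125 = 525.

525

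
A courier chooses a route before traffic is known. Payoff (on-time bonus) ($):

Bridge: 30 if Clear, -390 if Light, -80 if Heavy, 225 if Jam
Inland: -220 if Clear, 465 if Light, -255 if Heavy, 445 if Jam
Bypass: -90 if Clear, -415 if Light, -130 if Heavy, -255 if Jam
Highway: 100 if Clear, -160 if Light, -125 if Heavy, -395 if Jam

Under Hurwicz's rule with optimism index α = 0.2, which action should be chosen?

Bridge: 0.2·225 + 0.8·(-390) = -267
Inland: 0.2·465 + 0.8·(-255) = -111
Bypass: 0.2·(-90) + 0.8·(-415) = -350
Highway: 0.2·100 + 0.8·(-395) = -296
Highest Hurwicz score = -111 → Inland.

Inland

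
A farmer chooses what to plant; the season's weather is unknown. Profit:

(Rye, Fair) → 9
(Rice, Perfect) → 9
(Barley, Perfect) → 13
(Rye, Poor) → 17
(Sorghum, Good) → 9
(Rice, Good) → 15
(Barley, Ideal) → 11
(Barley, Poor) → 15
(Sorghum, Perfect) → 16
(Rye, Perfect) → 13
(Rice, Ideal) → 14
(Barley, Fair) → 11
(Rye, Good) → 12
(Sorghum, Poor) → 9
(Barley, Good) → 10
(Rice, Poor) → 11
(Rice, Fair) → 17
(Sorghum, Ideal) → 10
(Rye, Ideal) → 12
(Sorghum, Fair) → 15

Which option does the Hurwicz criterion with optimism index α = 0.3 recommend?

Barley

Rice: 0.3·17 + 0.7·9 = 11.4
Sorghum: 0.3·16 + 0.7·9 = 11.1
Rye: 0.3·17 + 0.7·9 = 11.4
Barley: 0.3·15 + 0.7·10 = 11.5
Highest Hurwicz score = 11.5 → Barley.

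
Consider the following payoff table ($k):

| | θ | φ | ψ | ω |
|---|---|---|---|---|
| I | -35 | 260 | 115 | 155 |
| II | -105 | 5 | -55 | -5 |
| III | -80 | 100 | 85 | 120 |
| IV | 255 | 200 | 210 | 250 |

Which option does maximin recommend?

IV

Row minima: I=-35, II=-105, III=-80, IV=200
Best worst-case = 200 → IV.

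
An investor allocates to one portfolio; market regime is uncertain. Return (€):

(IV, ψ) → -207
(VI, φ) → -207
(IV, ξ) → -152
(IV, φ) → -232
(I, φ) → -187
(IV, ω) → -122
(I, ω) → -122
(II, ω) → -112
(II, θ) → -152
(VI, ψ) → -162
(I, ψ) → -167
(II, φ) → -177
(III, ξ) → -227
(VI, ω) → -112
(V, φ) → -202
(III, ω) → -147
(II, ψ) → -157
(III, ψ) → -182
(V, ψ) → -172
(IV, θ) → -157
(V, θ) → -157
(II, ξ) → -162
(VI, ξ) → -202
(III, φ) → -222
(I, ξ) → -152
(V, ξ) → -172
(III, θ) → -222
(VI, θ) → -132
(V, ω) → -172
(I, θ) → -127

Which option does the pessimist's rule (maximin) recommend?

II

Row minima: I=-187, II=-177, III=-227, IV=-232, V=-202, VI=-207
Best worst-case = -177 → II.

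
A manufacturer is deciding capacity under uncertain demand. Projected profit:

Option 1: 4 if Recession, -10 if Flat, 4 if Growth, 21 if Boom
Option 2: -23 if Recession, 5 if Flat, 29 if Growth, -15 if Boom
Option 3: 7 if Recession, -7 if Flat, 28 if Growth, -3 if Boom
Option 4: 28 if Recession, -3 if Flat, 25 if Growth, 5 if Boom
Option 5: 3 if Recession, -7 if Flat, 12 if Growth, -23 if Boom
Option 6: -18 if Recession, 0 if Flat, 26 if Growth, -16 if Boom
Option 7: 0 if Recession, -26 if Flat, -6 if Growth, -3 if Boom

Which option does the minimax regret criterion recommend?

Column bests: Recession=28, Flat=5, Growth=29, Boom=21.
Option 1 regrets: 24, 15, 25, 0 → max 25
Option 2 regrets: 51, 0, 0, 36 → max 51
Option 3 regrets: 21, 12, 1, 24 → max 24
Option 4 regrets: 0, 8, 4, 16 → max 16
Option 5 regrets: 25, 12, 17, 44 → max 44
Option 6 regrets: 46, 5, 3, 37 → max 46
Option 7 regrets: 28, 31, 35, 24 → max 35
Smallest max regret = 16 → Option 4.

Option 4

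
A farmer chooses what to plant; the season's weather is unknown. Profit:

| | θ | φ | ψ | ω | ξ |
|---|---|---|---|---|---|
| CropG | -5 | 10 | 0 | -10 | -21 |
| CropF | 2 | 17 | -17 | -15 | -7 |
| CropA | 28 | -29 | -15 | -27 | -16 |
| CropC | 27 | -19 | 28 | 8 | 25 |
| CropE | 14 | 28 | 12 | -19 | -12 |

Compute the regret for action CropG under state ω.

Best payoff under ω is 8.
Regret = 8 − (-10) = 18.

18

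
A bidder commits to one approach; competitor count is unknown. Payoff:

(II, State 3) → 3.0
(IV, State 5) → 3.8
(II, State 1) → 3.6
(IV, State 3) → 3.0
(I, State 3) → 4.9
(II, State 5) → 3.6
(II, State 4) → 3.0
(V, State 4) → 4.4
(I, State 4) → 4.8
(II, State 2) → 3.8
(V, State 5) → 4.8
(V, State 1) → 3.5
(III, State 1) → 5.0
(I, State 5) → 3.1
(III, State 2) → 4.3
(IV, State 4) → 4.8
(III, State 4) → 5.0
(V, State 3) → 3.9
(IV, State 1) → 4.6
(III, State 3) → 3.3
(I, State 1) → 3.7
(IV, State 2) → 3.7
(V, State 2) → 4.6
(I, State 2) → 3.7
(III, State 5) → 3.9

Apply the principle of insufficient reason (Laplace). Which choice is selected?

III

Row averages: I=4.04, II=3.4, III=4.3, IV=3.98, V=4.24
Highest average = 4.3 → III.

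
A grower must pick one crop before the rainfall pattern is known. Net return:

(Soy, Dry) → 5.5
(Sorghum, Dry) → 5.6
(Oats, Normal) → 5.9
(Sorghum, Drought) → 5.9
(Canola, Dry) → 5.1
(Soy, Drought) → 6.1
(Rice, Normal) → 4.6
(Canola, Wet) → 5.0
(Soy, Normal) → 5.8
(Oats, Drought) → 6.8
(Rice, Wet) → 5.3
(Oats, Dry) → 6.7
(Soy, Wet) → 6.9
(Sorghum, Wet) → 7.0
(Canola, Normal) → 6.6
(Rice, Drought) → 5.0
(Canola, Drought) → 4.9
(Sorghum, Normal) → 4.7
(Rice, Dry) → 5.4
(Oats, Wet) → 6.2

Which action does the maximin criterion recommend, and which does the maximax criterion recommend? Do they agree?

maximin → Oats; maximax → Sorghum (disagree)

Row minima: Canola=4.9, Oats=5.9, Soy=5.5, Rice=4.6, Sorghum=4.7
Best worst-case = 5.9 → Oats.
Row maxima: Canola=6.6, Oats=6.8, Soy=6.9, Rice=5.4, Sorghum=7.0
Best best-case = 7.0 → Sorghum.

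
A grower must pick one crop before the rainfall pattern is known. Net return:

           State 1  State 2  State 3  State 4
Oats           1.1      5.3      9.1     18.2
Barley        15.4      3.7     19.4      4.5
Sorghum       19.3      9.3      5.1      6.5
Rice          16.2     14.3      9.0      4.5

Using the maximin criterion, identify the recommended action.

Sorghum

Row minima: Oats=1.1, Barley=3.7, Sorghum=5.1, Rice=4.5
Best worst-case = 5.1 → Sorghum.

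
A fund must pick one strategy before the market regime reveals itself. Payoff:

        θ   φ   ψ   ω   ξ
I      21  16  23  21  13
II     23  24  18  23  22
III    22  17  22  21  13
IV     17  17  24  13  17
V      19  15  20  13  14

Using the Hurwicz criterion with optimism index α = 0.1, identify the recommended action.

I: 0.1·23 + 0.9·13 = 14
II: 0.1·24 + 0.9·18 = 18.6
III: 0.1·22 + 0.9·13 = 13.9
IV: 0.1·24 + 0.9·13 = 14.1
V: 0.1·20 + 0.9·13 = 13.7
Highest Hurwicz score = 18.6 → II.

II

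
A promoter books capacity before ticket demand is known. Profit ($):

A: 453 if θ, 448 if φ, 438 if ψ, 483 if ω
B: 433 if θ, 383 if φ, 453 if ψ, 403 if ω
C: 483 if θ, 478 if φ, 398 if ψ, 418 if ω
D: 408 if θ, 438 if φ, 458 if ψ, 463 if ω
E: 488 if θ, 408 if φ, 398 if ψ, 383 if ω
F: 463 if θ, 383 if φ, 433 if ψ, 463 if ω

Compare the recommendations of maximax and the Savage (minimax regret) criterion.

Row maxima: A=483, B=453, C=483, D=463, E=488, F=463
Best best-case = 488 → E.
Column bests: θ=488, φ=478, ψ=458, ω=483.
A regrets: 35, 30, 20, 0 → max 35
B regrets: 55, 95, 5, 80 → max 95
C regrets: 5, 0, 60, 65 → max 65
D regrets: 80, 40, 0, 20 → max 80
E regrets: 0, 70, 60, 100 → max 100
F regrets: 25, 95, 25, 20 → max 95
Smallest max regret = 35 → A.

maximax → E; minimax regret → A (disagree)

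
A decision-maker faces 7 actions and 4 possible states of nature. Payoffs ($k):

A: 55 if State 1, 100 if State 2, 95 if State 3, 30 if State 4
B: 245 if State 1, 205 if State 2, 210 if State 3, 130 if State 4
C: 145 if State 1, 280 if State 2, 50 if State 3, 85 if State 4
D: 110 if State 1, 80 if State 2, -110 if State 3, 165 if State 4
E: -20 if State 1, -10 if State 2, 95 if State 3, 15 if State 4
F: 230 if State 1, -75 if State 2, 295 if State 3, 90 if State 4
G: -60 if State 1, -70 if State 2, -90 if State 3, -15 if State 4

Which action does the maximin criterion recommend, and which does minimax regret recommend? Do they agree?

Row minima: A=30, B=130, C=50, D=-110, E=-20, F=-75, G=-90
Best worst-case = 130 → B.
Column bests: State 1=245, State 2=280, State 3=295, State 4=165.
A regrets: 190, 180, 200, 135 → max 200
B regrets: 0, 75, 85, 35 → max 85
C regrets: 100, 0, 245, 80 → max 245
D regrets: 135, 200, 405, 0 → max 405
E regrets: 265, 290, 200, 150 → max 290
F regrets: 15, 355, 0, 75 → max 355
G regrets: 305, 350, 385, 180 → max 385
Smallest max regret = 85 → B.

maximin → B; minimax regret → B (agree)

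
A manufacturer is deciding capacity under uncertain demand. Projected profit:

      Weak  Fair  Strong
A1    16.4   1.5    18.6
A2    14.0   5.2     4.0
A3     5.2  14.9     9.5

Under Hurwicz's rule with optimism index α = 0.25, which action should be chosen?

A1: 0.25·18.6 + 0.75·1.5 = 5.775
A2: 0.25·14.0 + 0.75·4.0 = 6.5
A3: 0.25·14.9 + 0.75·5.2 = 7.625
Highest Hurwicz score = 7.625 → A3.

A3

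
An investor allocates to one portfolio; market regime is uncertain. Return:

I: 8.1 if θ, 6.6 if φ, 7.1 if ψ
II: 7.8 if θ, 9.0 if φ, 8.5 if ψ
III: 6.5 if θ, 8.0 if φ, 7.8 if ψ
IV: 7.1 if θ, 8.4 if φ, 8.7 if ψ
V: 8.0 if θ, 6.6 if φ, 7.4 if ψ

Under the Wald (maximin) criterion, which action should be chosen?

Row minima: I=6.6, II=7.8, III=6.5, IV=7.1, V=6.6
Best worst-case = 7.8 → II.

II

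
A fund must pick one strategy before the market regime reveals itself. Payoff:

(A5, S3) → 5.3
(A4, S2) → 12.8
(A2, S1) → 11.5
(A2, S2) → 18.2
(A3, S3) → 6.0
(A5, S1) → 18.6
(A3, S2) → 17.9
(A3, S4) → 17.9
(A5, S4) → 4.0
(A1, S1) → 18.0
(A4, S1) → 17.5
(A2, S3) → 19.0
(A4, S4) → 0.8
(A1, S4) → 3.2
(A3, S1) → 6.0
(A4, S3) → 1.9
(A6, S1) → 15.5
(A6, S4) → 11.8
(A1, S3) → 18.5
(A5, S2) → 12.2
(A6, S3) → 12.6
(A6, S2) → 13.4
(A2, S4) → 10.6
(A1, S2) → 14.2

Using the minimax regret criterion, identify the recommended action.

A6

Column bests: S1=18.6, S2=18.2, S3=19.0, S4=17.9.
A1 regrets: 0.6, 4.0, 0.5, 14.7 → max 14.7
A2 regrets: 7.1, 0.0, 0.0, 7.3 → max 7.3
A3 regrets: 12.6, 0.3, 13.0, 0.0 → max 13.0
A4 regrets: 1.1, 5.4, 17.1, 17.1 → max 17.1
A5 regrets: 0.0, 6.0, 13.7, 13.9 → max 13.9
A6 regrets: 3.1, 4.8, 6.4, 6.1 → max 6.4
Smallest max regret = 6.4 → A6.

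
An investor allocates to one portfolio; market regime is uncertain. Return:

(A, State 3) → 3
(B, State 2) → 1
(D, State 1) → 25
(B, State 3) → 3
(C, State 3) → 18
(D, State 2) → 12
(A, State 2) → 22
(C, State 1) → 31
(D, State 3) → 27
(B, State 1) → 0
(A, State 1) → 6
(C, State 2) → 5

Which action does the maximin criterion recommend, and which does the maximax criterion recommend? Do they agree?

Row minima: A=3, B=0, C=5, D=12
Best worst-case = 12 → D.
Row maxima: A=22, B=3, C=31, D=27
Best best-case = 31 → C.

maximin → D; maximax → C (disagree)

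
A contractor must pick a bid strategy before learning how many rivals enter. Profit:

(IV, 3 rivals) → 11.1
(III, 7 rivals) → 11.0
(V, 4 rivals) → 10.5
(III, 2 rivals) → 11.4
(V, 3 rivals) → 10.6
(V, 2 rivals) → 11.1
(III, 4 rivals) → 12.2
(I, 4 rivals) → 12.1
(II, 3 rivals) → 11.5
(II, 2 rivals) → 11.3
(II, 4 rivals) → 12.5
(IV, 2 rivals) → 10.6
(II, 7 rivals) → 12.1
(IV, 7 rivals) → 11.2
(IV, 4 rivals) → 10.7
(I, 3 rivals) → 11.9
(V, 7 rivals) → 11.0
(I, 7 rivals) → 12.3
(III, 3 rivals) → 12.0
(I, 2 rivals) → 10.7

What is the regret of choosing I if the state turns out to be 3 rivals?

Best payoff under 3 rivals is 12.0.
Regret = 12.0 − 11.9 = 0.1.

0.1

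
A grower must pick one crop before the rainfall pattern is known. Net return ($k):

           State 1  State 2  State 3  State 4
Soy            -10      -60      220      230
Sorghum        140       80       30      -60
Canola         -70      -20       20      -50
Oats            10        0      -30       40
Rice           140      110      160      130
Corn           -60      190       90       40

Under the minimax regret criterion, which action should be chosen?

Rice

Column bests: State 1=140, State 2=190, State 3=220, State 4=230.
Soy regrets: 150, 250, 0, 0 → max 250
Sorghum regrets: 0, 110, 190, 290 → max 290
Canola regrets: 210, 210, 200, 280 → max 280
Oats regrets: 130, 190, 250, 190 → max 250
Rice regrets: 0, 80, 60, 100 → max 100
Corn regrets: 200, 0, 130, 190 → max 200
Smallest max regret = 100 → Rice.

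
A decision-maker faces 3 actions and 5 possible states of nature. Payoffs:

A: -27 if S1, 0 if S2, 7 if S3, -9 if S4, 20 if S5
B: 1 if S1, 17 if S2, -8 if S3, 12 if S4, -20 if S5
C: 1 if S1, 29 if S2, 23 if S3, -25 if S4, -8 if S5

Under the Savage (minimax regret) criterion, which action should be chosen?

Column bests: S1=1, S2=29, S3=23, S4=12, S5=20.
A regrets: 28, 29, 16, 21, 0 → max 29
B regrets: 0, 12, 31, 0, 40 → max 40
C regrets: 0, 0, 0, 37, 28 → max 37
Smallest max regret = 29 → A.

A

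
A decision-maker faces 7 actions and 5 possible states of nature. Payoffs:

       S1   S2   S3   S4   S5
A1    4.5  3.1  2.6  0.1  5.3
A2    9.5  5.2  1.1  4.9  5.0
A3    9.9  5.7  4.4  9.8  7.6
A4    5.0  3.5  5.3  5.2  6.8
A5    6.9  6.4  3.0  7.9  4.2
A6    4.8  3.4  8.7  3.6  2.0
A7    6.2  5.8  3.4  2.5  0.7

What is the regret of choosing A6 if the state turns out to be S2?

3.0

Best payoff under S2 is 6.4.
Regret = 6.4 − 3.4 = 3.0.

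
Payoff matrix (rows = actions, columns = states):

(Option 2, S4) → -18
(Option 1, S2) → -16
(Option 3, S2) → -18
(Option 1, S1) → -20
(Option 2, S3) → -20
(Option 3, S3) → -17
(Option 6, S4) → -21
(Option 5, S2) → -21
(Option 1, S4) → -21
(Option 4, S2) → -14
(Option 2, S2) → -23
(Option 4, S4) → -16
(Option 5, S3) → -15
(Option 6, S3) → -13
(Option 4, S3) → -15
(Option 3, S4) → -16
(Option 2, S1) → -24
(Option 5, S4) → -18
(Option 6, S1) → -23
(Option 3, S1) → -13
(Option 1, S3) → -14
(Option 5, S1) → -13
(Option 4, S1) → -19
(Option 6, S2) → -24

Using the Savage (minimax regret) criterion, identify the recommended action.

Option 3

Column bests: S1=-13, S2=-14, S3=-13, S4=-16.
Option 1 regrets: 7, 2, 1, 5 → max 7
Option 2 regrets: 11, 9, 7, 2 → max 11
Option 3 regrets: 0, 4, 4, 0 → max 4
Option 4 regrets: 6, 0, 2, 0 → max 6
Option 5 regrets: 0, 7, 2, 2 → max 7
Option 6 regrets: 10, 10, 0, 5 → max 10
Smallest max regret = 4 → Option 3.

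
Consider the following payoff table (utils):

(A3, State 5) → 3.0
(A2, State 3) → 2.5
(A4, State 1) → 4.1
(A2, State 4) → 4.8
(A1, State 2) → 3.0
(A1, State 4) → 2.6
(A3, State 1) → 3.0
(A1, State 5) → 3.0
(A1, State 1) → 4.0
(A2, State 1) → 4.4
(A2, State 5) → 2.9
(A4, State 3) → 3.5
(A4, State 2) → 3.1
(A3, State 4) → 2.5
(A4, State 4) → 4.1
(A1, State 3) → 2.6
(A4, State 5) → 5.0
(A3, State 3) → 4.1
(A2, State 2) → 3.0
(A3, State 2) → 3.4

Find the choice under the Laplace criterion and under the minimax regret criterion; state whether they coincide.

laplace → A4; minimax regret → A4 (agree)

Row averages: A1=3.04, A2=3.52, A3=3.2, A4=3.96
Highest average = 3.96 → A4.
Column bests: State 1=4.4, State 2=3.4, State 3=4.1, State 4=4.8, State 5=5.0.
A1 regrets: 0.4, 0.4, 1.5, 2.2, 2.0 → max 2.2
A2 regrets: 0.0, 0.4, 1.6, 0.0, 2.1 → max 2.1
A3 regrets: 1.4, 0.0, 0.0, 2.3, 2.0 → max 2.3
A4 regrets: 0.3, 0.3, 0.6, 0.7, 0.0 → max 0.7
Smallest max regret = 0.7 → A4.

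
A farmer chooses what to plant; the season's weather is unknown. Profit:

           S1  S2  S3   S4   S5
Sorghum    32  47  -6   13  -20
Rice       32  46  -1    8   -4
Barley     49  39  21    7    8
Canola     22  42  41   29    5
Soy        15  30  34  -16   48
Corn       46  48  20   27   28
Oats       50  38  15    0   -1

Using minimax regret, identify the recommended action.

Column bests: S1=50, S2=48, S3=41, S4=29, S5=48.
Sorghum regrets: 18, 1, 47, 16, 68 → max 68
Rice regrets: 18, 2, 42, 21, 52 → max 52
Barley regrets: 1, 9, 20, 22, 40 → max 40
Canola regrets: 28, 6, 0, 0, 43 → max 43
Soy regrets: 35, 18, 7, 45, 0 → max 45
Corn regrets: 4, 0, 21, 2, 20 → max 21
Oats regrets: 0, 10, 26, 29, 49 → max 49
Smallest max regret = 21 → Corn.

Corn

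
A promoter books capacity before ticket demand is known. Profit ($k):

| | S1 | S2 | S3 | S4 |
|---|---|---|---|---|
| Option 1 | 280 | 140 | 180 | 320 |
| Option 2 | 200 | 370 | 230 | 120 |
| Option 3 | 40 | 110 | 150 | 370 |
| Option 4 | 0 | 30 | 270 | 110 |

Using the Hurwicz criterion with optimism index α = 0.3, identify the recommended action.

Option 1: 0.3·320 + 0.7·140 = 194
Option 2: 0.3·370 + 0.7·120 = 195
Option 3: 0.3·370 + 0.7·40 = 139
Option 4: 0.3·270 + 0.7·0 = 81
Highest Hurwicz score = 195 → Option 2.

Option 2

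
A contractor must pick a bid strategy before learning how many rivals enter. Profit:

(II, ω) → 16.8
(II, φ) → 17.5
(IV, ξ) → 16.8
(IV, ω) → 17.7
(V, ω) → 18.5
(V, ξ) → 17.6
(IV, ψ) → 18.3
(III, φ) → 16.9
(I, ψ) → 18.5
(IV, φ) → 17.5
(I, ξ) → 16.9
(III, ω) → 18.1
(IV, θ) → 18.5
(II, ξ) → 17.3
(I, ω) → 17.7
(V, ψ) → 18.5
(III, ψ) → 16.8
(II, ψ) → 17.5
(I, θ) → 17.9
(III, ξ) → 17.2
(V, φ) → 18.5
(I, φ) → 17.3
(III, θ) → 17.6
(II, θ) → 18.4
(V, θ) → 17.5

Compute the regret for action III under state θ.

Best payoff under θ is 18.5.
Regret = 18.5 − 17.6 = 0.9.

0.9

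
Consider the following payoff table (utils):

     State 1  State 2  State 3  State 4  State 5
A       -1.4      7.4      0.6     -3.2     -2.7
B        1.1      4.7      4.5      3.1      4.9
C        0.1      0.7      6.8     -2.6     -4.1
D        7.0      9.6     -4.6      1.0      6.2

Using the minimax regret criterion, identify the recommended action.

B

Column bests: State 1=7.0, State 2=9.6, State 3=6.8, State 4=3.1, State 5=6.2.
A regrets: 8.4, 2.2, 6.2, 6.3, 8.9 → max 8.9
B regrets: 5.9, 4.9, 2.3, 0.0, 1.3 → max 5.9
C regrets: 6.9, 8.9, 0.0, 5.7, 10.3 → max 10.3
D regrets: 0.0, 0.0, 11.4, 2.1, 0.0 → max 11.4
Smallest max regret = 5.9 → B.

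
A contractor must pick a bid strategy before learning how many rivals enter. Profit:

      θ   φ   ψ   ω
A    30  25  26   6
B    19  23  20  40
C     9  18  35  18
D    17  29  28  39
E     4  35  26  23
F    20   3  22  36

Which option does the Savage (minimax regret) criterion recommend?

Column bests: θ=30, φ=35, ψ=35, ω=40.
A regrets: 0, 10, 9, 34 → max 34
B regrets: 11, 12, 15, 0 → max 15
C regrets: 21, 17, 0, 22 → max 22
D regrets: 13, 6, 7, 1 → max 13
E regrets: 26, 0, 9, 17 → max 26
F regrets: 10, 32, 13, 4 → max 32
Smallest max regret = 13 → D.

D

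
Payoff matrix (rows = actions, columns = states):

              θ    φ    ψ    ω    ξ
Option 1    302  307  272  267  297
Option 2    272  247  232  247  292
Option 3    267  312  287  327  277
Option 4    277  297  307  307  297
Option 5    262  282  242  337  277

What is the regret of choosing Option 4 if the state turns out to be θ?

Best payoff under θ is 302.
Regret = 302 − 277 = 25.

25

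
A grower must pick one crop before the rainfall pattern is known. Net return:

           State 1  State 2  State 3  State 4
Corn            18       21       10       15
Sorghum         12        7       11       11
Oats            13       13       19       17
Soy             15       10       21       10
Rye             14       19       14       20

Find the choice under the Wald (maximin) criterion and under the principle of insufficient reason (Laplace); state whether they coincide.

Row minima: Corn=10, Sorghum=7, Oats=13, Soy=10, Rye=14
Best worst-case = 14 → Rye.
Row averages: Corn=16, Sorghum=10.25, Oats=15.5, Soy=14, Rye=16.75
Highest average = 16.75 → Rye.

maximin → Rye; laplace → Rye (agree)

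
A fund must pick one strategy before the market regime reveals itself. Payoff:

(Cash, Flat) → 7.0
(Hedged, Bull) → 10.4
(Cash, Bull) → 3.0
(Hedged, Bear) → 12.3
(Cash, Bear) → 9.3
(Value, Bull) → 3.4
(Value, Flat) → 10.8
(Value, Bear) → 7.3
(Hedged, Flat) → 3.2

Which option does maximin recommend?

Row minima: Value=3.4, Hedged=3.2, Cash=3.0
Best worst-case = 3.4 → Value.

Value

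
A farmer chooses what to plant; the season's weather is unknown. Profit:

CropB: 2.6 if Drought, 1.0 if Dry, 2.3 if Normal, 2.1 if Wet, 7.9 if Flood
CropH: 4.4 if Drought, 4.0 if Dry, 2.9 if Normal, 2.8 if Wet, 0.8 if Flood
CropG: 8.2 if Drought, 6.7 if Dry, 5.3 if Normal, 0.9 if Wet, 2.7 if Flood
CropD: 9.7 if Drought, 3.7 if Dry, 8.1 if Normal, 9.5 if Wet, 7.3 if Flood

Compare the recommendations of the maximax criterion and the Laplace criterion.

Row maxima: CropB=7.9, CropH=4.4, CropG=8.2, CropD=9.7
Best best-case = 9.7 → CropD.
Row averages: CropB=3.18, CropH=2.98, CropG=4.76, CropD=7.66
Highest average = 7.66 → CropD.

maximax → CropD; laplace → CropD (agree)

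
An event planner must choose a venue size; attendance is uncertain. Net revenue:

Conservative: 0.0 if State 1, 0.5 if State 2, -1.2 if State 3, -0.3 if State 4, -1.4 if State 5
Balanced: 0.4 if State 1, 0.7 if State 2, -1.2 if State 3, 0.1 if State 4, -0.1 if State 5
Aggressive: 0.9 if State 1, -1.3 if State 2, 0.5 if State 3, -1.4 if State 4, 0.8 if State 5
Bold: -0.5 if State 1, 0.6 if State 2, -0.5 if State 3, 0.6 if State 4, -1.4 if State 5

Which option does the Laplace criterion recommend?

Row averages: Conservative=-0.48, Balanced=-0.02, Aggressive=-0.1, Bold=-0.24
Highest average = -0.02 → Balanced.

Balanced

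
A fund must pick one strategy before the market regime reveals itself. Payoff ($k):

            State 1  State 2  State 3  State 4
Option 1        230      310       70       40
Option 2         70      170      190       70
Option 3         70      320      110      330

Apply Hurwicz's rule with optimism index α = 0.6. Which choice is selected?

Option 3

Option 1: 0.6·310 + 0.4·40 = 202
Option 2: 0.6·190 + 0.4·70 = 142
Option 3: 0.6·330 + 0.4·70 = 226
Highest Hurwicz score = 226 → Option 3.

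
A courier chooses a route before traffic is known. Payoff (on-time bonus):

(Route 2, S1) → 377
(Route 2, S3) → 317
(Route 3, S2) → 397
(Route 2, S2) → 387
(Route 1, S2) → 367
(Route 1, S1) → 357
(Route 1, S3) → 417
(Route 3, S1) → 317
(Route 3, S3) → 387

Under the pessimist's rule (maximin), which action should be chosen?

Route 1

Row minima: Route 1=357, Route 2=317, Route 3=317
Best worst-case = 357 → Route 1.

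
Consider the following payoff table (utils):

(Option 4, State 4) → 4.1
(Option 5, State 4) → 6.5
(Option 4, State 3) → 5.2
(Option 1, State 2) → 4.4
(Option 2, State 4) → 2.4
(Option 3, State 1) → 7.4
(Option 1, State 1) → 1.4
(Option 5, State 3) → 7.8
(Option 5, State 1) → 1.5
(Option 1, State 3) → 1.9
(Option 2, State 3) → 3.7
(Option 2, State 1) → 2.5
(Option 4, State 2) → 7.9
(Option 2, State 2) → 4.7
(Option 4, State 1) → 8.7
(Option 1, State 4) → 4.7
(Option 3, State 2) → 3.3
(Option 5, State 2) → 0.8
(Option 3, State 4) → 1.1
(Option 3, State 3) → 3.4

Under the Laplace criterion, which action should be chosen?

Row averages: Option 1=3.1, Option 2=3.325, Option 3=3.8, Option 4=6.475, Option 5=4.15
Highest average = 6.475 → Option 4.

Option 4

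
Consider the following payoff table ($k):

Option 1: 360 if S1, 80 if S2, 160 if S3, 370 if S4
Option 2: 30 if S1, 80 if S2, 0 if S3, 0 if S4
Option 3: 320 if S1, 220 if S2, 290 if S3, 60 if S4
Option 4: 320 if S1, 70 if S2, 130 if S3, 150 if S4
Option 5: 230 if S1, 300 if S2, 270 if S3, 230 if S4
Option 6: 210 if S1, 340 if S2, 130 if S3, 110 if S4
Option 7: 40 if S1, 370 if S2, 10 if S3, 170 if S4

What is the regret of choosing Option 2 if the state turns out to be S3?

Best payoff under S3 is 290.
Regret = 290 − 0 = 290.

290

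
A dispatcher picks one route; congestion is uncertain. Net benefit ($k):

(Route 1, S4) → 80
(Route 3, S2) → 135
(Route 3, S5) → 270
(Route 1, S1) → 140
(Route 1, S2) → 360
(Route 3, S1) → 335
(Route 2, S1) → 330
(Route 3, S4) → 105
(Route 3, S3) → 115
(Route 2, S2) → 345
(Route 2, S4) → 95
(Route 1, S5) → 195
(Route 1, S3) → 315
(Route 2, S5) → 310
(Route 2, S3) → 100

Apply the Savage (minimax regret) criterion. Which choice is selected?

Route 1

Column bests: S1=335, S2=360, S3=315, S4=105, S5=310.
Route 1 regrets: 195, 0, 0, 25, 115 → max 195
Route 2 regrets: 5, 15, 215, 10, 0 → max 215
Route 3 regrets: 0, 225, 200, 0, 40 → max 225
Smallest max regret = 195 → Route 1.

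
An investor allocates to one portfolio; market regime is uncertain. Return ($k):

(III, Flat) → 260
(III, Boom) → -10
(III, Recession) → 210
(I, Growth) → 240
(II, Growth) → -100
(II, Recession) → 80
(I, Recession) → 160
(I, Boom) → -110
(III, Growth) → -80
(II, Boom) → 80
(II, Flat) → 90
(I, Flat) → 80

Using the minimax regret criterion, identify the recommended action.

Column bests: Recession=210, Flat=260, Growth=240, Boom=80.
I regrets: 50, 180, 0, 190 → max 190
II regrets: 130, 170, 340, 0 → max 340
III regrets: 0, 0, 320, 90 → max 320
Smallest max regret = 190 → I.

I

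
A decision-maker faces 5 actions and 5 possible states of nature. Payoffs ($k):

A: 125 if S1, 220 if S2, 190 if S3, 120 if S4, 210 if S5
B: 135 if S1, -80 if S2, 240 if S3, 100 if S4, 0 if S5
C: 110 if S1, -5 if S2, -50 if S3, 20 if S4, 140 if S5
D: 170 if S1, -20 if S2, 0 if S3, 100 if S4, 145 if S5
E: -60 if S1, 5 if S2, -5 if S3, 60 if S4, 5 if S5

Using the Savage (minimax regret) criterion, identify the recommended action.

A

Column bests: S1=170, S2=220, S3=240, S4=120, S5=210.
A regrets: 45, 0, 50, 0, 0 → max 50
B regrets: 35, 300, 0, 20, 210 → max 300
C regrets: 60, 225, 290, 100, 70 → max 290
D regrets: 0, 240, 240, 20, 65 → max 240
E regrets: 230, 215, 245, 60, 205 → max 245
Smallest max regret = 50 → A.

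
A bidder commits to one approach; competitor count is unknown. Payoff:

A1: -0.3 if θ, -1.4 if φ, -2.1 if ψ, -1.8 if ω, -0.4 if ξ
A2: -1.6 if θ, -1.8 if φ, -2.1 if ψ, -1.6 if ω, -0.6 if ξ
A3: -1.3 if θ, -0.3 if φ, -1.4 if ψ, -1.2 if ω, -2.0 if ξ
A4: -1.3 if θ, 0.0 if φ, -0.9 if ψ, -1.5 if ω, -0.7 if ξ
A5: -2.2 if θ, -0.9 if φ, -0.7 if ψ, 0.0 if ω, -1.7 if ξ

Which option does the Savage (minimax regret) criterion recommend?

A4

Column bests: θ=-0.3, φ=0.0, ψ=-0.7, ω=0.0, ξ=-0.4.
A1 regrets: 0.0, 1.4, 1.4, 1.8, 0.0 → max 1.8
A2 regrets: 1.3, 1.8, 1.4, 1.6, 0.2 → max 1.8
A3 regrets: 1.0, 0.3, 0.7, 1.2, 1.6 → max 1.6
A4 regrets: 1.0, 0.0, 0.2, 1.5, 0.3 → max 1.5
A5 regrets: 1.9, 0.9, 0.0, 0.0, 1.3 → max 1.9
Smallest max regret = 1.5 → A4.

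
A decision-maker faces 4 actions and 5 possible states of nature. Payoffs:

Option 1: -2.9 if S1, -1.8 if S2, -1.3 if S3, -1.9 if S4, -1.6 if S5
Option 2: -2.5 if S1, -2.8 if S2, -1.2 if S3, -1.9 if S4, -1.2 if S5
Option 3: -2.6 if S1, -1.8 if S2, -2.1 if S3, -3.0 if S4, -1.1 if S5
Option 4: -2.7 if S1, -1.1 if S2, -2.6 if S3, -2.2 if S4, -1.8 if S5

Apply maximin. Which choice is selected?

Row minima: Option 1=-2.9, Option 2=-2.8, Option 3=-3.0, Option 4=-2.7
Best worst-case = -2.7 → Option 4.

Option 4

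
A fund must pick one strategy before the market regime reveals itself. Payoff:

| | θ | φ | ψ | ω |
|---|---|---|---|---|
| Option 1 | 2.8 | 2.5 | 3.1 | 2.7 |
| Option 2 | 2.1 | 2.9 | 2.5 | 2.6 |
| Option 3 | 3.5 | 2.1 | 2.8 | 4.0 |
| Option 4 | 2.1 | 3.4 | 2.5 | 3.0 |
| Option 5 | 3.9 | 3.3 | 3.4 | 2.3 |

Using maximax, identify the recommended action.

Option 3

Row maxima: Option 1=3.1, Option 2=2.9, Option 3=4.0, Option 4=3.4, Option 5=3.9
Best best-case = 4.0 → Option 3.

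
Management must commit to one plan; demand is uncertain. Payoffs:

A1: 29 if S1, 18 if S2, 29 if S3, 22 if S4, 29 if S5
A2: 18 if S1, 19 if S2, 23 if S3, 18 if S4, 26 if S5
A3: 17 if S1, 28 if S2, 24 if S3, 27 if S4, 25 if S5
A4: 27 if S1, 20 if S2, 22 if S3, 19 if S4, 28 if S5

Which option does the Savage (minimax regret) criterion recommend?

Column bests: S1=29, S2=28, S3=29, S4=27, S5=29.
A1 regrets: 0, 10, 0, 5, 0 → max 10
A2 regrets: 11, 9, 6, 9, 3 → max 11
A3 regrets: 12, 0, 5, 0, 4 → max 12
A4 regrets: 2, 8, 7, 8, 1 → max 8
Smallest max regret = 8 → A4.

A4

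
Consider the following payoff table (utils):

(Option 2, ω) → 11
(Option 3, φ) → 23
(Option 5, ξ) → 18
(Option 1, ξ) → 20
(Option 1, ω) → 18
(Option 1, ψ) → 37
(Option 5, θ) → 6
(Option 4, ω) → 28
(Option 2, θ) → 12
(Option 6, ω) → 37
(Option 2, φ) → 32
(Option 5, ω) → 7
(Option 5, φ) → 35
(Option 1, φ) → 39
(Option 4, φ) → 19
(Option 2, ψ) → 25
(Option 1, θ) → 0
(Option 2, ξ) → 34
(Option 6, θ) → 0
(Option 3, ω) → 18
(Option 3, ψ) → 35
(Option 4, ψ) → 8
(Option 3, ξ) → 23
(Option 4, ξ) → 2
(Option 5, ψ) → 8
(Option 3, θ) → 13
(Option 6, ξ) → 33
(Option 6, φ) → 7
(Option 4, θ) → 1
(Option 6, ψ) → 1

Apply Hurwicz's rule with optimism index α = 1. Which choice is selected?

Option 1

Option 1: 1·39 + 0·0 = 39
Option 2: 1·34 + 0·11 = 34
Option 3: 1·35 + 0·13 = 35
Option 4: 1·28 + 0·1 = 28
Option 5: 1·35 + 0·6 = 35
Option 6: 1·37 + 0·0 = 37
Highest Hurwicz score = 39 → Option 1.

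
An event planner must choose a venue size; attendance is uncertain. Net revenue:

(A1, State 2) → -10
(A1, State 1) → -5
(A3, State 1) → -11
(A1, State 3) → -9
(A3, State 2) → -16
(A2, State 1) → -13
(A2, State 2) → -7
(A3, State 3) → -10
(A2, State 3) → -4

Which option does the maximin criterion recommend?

Row minima: A1=-10, A2=-13, A3=-16
Best worst-case = -10 → A1.

A1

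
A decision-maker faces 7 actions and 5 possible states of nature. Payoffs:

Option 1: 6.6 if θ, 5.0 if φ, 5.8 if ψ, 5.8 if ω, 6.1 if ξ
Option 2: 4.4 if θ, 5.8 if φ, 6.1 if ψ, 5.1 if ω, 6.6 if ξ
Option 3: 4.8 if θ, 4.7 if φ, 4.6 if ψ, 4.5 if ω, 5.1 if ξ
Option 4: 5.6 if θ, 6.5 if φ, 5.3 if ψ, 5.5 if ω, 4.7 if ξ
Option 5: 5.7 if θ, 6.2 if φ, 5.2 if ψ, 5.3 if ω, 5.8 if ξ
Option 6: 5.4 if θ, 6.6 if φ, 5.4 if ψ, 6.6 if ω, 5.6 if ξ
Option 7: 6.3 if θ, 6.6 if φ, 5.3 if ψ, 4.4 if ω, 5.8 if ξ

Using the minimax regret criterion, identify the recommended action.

Column bests: θ=6.6, φ=6.6, ψ=6.1, ω=6.6, ξ=6.6.
Option 1 regrets: 0.0, 1.6, 0.3, 0.8, 0.5 → max 1.6
Option 2 regrets: 2.2, 0.8, 0.0, 1.5, 0.0 → max 2.2
Option 3 regrets: 1.8, 1.9, 1.5, 2.1, 1.5 → max 2.1
Option 4 regrets: 1.0, 0.1, 0.8, 1.1, 1.9 → max 1.9
Option 5 regrets: 0.9, 0.4, 0.9, 1.3, 0.8 → max 1.3
Option 6 regrets: 1.2, 0.0, 0.7, 0.0, 1.0 → max 1.2
Option 7 regrets: 0.3, 0.0, 0.8, 2.2, 0.8 → max 2.2
Smallest max regret = 1.2 → Option 6.

Option 6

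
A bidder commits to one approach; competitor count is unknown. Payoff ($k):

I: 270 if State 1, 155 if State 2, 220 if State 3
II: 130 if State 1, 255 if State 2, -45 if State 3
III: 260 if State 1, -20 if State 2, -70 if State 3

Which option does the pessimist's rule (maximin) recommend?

Row minima: I=155, II=-45, III=-70
Best worst-case = 155 → I.

I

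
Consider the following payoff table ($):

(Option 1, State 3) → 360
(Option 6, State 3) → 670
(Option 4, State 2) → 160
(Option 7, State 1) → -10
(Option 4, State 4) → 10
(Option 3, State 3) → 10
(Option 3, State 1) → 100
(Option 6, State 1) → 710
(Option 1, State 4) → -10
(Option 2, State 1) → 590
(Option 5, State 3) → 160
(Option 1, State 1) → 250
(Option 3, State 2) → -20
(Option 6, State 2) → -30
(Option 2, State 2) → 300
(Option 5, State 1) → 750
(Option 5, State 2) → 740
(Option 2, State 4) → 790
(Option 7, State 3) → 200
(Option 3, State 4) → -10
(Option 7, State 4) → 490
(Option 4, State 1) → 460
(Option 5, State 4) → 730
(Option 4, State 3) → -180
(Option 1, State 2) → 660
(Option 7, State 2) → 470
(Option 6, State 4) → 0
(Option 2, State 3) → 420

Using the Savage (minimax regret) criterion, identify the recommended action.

Column bests: State 1=750, State 2=740, State 3=670, State 4=790.
Option 1 regrets: 500, 80, 310, 800 → max 800
Option 2 regrets: 160, 440, 250, 0 → max 440
Option 3 regrets: 650, 760, 660, 800 → max 800
Option 4 regrets: 290, 580, 850, 780 → max 850
Option 5 regrets: 0, 0, 510, 60 → max 510
Option 6 regrets: 40, 770, 0, 790 → max 790
Option 7 regrets: 760, 270, 470, 300 → max 760
Smallest max regret = 440 → Option 2.

Option 2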